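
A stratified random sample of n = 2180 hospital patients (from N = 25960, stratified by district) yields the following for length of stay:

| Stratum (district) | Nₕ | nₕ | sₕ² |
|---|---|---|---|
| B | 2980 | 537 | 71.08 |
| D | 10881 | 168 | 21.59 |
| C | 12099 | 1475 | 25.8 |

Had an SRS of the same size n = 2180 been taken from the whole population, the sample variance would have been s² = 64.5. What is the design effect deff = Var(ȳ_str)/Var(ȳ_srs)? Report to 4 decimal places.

Var(ȳ_str) = Σ Wₕ²(1−fₕ)sₕ²/nₕ with Wₕ = Nₕ/25960:
  B: (2980/25960)²·(1−537/2980)·71.08/537 = 0.0014298928
  D: (10881/25960)²·(1−168/10881)·21.59/168 = 0.022228692
  C: (12099/25960)²·(1−1475/12099)·25.8/1475 = 0.003336229
  → Var(ȳ_str) = 0.026994814.
Var(ȳ_srs) = (1 − 2180/25960)·64.5/2180 = 0.027102564.
deff = 0.026994814 / 0.027102564 = 0.9960.

0.9960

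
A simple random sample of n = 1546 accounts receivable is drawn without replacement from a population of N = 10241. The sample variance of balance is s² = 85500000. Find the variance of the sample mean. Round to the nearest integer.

Under SRS without replacement, Var(ȳ) = (1 − f)·s²/n with f = n/N = 1546/10241 = 0.15096182.
Var(ȳ) = (1 − 0.15096182)·85500000/1546 = 0.84903818·55304.01 = 46955.216.

46955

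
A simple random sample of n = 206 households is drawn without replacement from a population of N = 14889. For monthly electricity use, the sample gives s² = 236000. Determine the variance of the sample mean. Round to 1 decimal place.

1129.8

Under SRS without replacement, Var(ȳ) = (1 − f)·s²/n with f = n/N = 206/14889 = 0.01383572.
Var(ȳ) = (1 − 0.01383572)·236000/206 = 0.98616428·1145.6311 = 1129.7804.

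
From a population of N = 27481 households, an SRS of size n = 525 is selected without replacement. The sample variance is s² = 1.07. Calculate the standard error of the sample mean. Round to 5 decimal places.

0.04471

Under SRS without replacement, Var(ȳ) = (1 − f)·s²/n with f = n/N = 525/27481 = 0.01910411.
Var(ȳ) = (1 − 0.01910411)·1.07/525 = 0.98089589·0.0020380952 = 0.0019991592.
SE(ȳ) = √(0.0019991592) = 0.04471.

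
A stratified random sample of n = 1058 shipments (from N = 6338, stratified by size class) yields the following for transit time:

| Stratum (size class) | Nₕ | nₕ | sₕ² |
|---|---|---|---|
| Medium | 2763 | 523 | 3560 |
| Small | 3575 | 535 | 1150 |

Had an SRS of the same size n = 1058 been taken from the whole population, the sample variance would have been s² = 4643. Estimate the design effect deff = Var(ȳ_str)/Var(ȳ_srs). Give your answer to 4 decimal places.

0.4459

Var(ȳ_str) = Σ Wₕ²(1−fₕ)sₕ²/nₕ with Wₕ = Nₕ/6338:
  Medium: (2763/6338)²·(1−523/2763)·3560/523 = 1.0487519
  Small: (3575/6338)²·(1−535/3575)·1150/535 = 0.58155289
  → Var(ȳ_str) = 1.6303048.
Var(ȳ_srs) = (1 − 1058/6338)·4643/1058 = 3.6559033.
deff = 1.6303048 / 3.6559033 = 0.4459.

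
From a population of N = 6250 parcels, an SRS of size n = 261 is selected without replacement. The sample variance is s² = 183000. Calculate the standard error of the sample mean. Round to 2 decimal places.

25.92

Under SRS without replacement, Var(ȳ) = (1 − f)·s²/n with f = n/N = 261/6250 = 0.04176000.
Var(ȳ) = (1 − 0.04176000)·183000/261 = 0.95824000·701.14943 = 671.86943.
SE(ȳ) = √(671.86943) = 25.92.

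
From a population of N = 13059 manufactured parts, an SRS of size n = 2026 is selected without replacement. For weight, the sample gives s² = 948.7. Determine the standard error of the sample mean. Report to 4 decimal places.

0.6290

Under SRS without replacement, Var(ȳ) = (1 − f)·s²/n with f = n/N = 2026/13059 = 0.15514205.
Var(ȳ) = (1 − 0.15514205)·948.7/2026 = 0.84485795·0.46826259 = 0.39561537.
SE(ȳ) = √(0.39561537) = 0.6290.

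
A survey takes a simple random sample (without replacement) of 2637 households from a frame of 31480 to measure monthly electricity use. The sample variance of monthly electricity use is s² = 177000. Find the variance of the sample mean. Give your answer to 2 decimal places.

61.50

Under SRS without replacement, Var(ȳ) = (1 − f)·s²/n with f = n/N = 2637/31480 = 0.08376747.
Var(ȳ) = (1 − 0.08376747)·177000/2637 = 0.91623253·67.121729 = 61.499112.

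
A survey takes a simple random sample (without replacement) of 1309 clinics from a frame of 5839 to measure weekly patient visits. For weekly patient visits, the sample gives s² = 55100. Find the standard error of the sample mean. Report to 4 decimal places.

5.7146

Under SRS without replacement, Var(ȳ) = (1 − f)·s²/n with f = n/N = 1309/5839 = 0.22418222.
Var(ȳ) = (1 − 0.22418222)·55100/1309 = 0.77581778·42.093201 = 32.656654.
SE(ȳ) = √(32.656654) = 5.7146.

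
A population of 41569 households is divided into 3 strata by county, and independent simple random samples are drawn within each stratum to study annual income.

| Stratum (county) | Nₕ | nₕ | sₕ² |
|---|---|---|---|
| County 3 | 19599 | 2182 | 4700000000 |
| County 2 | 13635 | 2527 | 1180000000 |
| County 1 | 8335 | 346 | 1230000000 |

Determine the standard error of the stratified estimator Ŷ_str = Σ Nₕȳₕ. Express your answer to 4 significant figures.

Var(Ŷ_str) = Σₕ Nₕ²(1 − fₕ)sₕ²/nₕ.
County 3: 19599²·(1 − 2182/19599)·4700000000/2182 = 7.3527598 × 10^14.
County 2: 13635²·(1 − 2527/13635)·1180000000/2527 = 7.0724157 × 10^13.
County 1: 8335²·(1 − 346/8335)·1230000000/346 = 2.3671569 × 10^14.
Sum = 1.0427158 × 10^15.
SE = √(1.0427158 × 10^15) = 3.229 × 10^7.

3.229 × 10^7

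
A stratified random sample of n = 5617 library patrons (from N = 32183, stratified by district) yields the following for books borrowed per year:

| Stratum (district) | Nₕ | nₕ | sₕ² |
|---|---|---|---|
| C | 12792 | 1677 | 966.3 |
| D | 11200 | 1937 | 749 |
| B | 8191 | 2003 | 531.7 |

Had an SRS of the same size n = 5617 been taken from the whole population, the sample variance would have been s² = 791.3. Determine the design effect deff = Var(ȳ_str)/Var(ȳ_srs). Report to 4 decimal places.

1.1250

Var(ȳ_str) = Σ Wₕ²(1−fₕ)sₕ²/nₕ with Wₕ = Nₕ/32183:
  C: (12792/32183)²·(1−1677/12792)·966.3/1677 = 0.079099508
  D: (11200/32183)²·(1−1937/11200)·749/1937 = 0.038731903
  B: (8191/32183)²·(1−2003/8191)·531.7/2003 = 0.012990321
  → Var(ȳ_str) = 0.13082173.
Var(ȳ_srs) = (1 − 5617/32183)·791.3/5617 = 0.1162884.
deff = 0.13082173 / 0.1162884 = 1.1250.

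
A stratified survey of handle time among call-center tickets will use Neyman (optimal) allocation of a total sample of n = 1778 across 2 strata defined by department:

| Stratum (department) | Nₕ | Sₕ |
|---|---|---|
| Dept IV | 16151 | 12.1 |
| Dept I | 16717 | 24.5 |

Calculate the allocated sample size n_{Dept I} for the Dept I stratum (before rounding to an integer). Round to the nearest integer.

Neyman allocation: nₕ = n·NₕSₕ / Σⱼ NⱼSⱼ.
Σ NⱼSⱼ = 16151·12.1 + 16717·24.5 = 604993.6.
n_{Dept I} = 1778·16717·24.5 / 604993.6 = 1204.

1204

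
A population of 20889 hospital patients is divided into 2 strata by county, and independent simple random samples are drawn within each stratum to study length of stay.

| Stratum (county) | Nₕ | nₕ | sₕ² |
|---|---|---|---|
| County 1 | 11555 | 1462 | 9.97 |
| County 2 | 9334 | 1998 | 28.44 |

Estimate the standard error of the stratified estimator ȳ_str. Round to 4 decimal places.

0.0637

Var(ȳ_str) = Σₕ Wₕ²(1 − fₕ)sₕ²/nₕ with Wₕ = Nₕ/N, N = 20889.
County 1: Wₕ = 0.55316195; term = 0.55316195²·(1 − 0.12652531)·9.97/1462 = 0.0018226476.
County 2: Wₕ = 0.44683805; term = 0.44683805²·(1 − 0.21405614)·28.44/1998 = 0.0022337056.
Sum = 0.0040563532.
SE = √(0.0040563532) = 0.0637.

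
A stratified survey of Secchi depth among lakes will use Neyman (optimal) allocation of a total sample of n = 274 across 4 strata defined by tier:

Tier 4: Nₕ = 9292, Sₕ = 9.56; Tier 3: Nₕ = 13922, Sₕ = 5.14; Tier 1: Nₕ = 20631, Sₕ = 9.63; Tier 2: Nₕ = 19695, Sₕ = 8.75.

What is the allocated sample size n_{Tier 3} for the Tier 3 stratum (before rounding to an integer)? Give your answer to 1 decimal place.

36.9

Neyman allocation: nₕ = n·NₕSₕ / Σⱼ NⱼSⱼ.
Σ NⱼSⱼ = 9292·9.56 + 13922·5.14 + 20631·9.63 + 19695·8.75 = 531398.38.
n_{Tier 3} = 274·13922·5.14 / 531398.38 = 36.9.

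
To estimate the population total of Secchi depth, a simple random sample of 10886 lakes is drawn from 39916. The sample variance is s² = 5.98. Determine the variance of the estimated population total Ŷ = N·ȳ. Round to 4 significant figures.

636500

Var(Ŷ) = N²·Var(ȳ) = N²·(1 − n/N)·s²/n.
f = 10886/39916 = 0.27272272; Var(ȳ) = 0.72727728·5.98/10886 = 3.995148 × 10^-4.
Var(Ŷ) = 39916² · (3.995148 × 10^-4) = 636541.76.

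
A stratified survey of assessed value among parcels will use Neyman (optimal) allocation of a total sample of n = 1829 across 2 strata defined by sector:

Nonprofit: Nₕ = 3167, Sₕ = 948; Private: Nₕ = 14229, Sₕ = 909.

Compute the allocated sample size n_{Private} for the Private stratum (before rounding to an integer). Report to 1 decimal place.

1484.4

Neyman allocation: nₕ = n·NₕSₕ / Σⱼ NⱼSⱼ.
Σ NⱼSⱼ = 3167·948 + 14229·909 = 1.5936477 × 10^7.
n_{Private} = 1829·14229·909 / (1.5936477 × 10^7) = 1484.4.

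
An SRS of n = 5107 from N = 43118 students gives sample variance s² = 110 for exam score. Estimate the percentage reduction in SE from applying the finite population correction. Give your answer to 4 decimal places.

f = n/N = 5107/43118 = 0.11844241.
SE_no-fpc = √(s²/n) = 0.14676193; SE_fpc = √((1−f)s²/n) = 0.13779668.
Ratio = √(1−f) = 0.93891298. Reduction = 100·(1 − 0.93891298) = 6.1087%.

6.1087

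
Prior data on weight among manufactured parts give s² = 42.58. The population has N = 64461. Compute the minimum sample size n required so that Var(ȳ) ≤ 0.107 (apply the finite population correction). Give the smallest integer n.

396

Without fpc, n₀ = s²/D = 42.58/0.107 = 397.9439.
With fpc, (1 − n/N)·s²/n ≤ D requires n ≥ n₀/(1 + n₀/N) = 397.9439/(1 + 397.9439/64461) = 395.5023.
Rounding up, n = 396.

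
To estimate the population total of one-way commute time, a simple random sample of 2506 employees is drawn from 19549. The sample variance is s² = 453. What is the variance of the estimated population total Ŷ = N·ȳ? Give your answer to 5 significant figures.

Var(Ŷ) = N²·Var(ȳ) = N²·(1 − n/N)·s²/n.
f = 2506/19549 = 0.12819070; Var(ȳ) = 0.87180930·453/2506 = 0.15759362.
Var(Ŷ) = 19549² · 0.15759362 = 6.0226514 × 10^7.

6.0227 × 10^7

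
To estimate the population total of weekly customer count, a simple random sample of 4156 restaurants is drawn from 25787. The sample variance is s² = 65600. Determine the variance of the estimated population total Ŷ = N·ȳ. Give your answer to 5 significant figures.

8.8045 × 10^9

Var(Ŷ) = N²·Var(ȳ) = N²·(1 − n/N)·s²/n.
f = 4156/25787 = 0.16116648; Var(ȳ) = 0.83883352·65600/4156 = 13.240491.
Var(Ŷ) = 25787² · 13.240491 = 8.8045209 × 10^9.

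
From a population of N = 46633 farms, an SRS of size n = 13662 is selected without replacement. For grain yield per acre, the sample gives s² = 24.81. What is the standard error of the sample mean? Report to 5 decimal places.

Under SRS without replacement, Var(ȳ) = (1 − f)·s²/n with f = n/N = 13662/46633 = 0.29296850.
Var(ȳ) = (1 − 0.29296850)·24.81/13662 = 0.70703150·0.0018159859 = 0.0012839593.
SE(ȳ) = √(0.0012839593) = 0.03583.

0.03583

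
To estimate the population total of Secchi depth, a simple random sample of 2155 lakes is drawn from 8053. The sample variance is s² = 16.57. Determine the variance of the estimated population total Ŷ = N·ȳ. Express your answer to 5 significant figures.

Var(Ŷ) = N²·Var(ȳ) = N²·(1 − n/N)·s²/n.
f = 2155/8053 = 0.26760214; Var(ȳ) = 0.73239786·16.57/2155 = 0.0056314768.
Var(Ŷ) = 8053² · 0.0056314768 = 365205.83.

365210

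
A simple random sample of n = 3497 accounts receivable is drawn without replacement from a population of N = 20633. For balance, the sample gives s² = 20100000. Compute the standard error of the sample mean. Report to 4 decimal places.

Under SRS without replacement, Var(ȳ) = (1 − f)·s²/n with f = n/N = 3497/20633 = 0.16948578.
Var(ȳ) = (1 − 0.16948578)·20100000/3497 = 0.83051422·5747.7838 = 4773.6162.
SE(ȳ) = √(4773.6162) = 69.0914.

69.0914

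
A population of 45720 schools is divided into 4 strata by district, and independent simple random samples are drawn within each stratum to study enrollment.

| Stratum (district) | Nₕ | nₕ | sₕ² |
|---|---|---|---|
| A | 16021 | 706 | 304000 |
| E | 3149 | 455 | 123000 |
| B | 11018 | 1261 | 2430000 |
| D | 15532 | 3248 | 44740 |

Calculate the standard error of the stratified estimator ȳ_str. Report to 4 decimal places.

Var(ȳ_str) = Σₕ Wₕ²(1 − fₕ)sₕ²/nₕ with Wₕ = Nₕ/N, N = 45720.
A: Wₕ = 0.35041557; term = 0.35041557²·(1 − 0.04406716)·304000/706 = 50.543238.
E: Wₕ = 0.06887577; term = 0.06887577²·(1 − 0.14449031)·123000/455 = 1.0971134.
B: Wₕ = 0.24098863; term = 0.24098863²·(1 − 0.11444908)·2430000/1261 = 99.105514.
D: Wₕ = 0.33972003; term = 0.33972003²·(1 − 0.20911666)·44740/3248 = 1.2572878.
Sum = 152.00315.
SE = √(152.00315) = 12.3290.

12.3290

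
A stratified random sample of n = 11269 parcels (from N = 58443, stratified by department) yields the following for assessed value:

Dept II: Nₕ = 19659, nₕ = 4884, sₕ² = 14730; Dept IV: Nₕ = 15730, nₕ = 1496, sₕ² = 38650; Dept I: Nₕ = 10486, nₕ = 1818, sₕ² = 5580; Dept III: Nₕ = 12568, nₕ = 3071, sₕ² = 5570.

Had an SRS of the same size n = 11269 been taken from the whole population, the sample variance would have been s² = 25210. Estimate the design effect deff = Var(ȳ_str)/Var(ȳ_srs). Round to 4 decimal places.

1.1603

Var(ȳ_str) = Σ Wₕ²(1−fₕ)sₕ²/nₕ with Wₕ = Nₕ/58443:
  Dept II: (19659/58443)²·(1−4884/19659)·14730/4884 = 0.25647852
  Dept IV: (15730/58443)²·(1−1496/15730)·38650/1496 = 1.6935912
  Dept I: (10486/58443)²·(1−1818/10486)·5580/1818 = 0.081677808
  Dept III: (12568/58443)²·(1−3071/12568)·5570/3071 = 0.063381569
  → Var(ȳ_str) = 2.0951291.
Var(ȳ_srs) = (1 − 11269/58443)·25210/11269 = 1.8057502.
deff = 2.0951291 / 1.8057502 = 1.1603.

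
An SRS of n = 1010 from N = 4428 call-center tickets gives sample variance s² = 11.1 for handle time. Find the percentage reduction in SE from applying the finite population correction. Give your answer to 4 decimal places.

12.1418

f = n/N = 1010/4428 = 0.22809395.
SE_no-fpc = √(s²/n) = 0.10483367; SE_fpc = √((1−f)s²/n) = 0.092104962.
Ratio = √(1−f) = 0.87858184. Reduction = 100·(1 − 0.87858184) = 12.1418%.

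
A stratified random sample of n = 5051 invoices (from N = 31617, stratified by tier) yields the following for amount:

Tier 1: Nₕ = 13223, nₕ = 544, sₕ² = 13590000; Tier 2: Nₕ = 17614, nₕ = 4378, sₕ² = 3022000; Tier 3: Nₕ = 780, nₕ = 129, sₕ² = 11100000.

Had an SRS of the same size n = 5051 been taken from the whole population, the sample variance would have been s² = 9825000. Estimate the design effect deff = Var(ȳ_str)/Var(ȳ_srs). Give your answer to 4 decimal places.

2.6887

Var(ȳ_str) = Σ Wₕ²(1−fₕ)sₕ²/nₕ with Wₕ = Nₕ/31617:
  Tier 1: (13223/31617)²·(1−544/13223)·13590000/544 = 4189.8091
  Tier 2: (17614/31617)²·(1−4378/17614)·3022000/4378 = 160.98749
  Tier 3: (780/31617)²·(1−129/780)·11100000/129 = 43.708665
  → Var(ȳ_str) = 4394.5053.
Var(ȳ_srs) = (1 − 5051/31617)·9825000/5051 = 1634.4088.
deff = 4394.5053 / 1634.4088 = 2.6887.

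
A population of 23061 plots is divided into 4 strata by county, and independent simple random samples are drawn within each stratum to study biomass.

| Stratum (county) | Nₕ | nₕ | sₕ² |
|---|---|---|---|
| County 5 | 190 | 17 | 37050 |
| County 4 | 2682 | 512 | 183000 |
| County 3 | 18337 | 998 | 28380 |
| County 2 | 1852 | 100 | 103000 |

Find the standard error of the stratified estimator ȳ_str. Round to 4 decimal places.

5.2280

Var(ȳ_str) = Σₕ Wₕ²(1 − fₕ)sₕ²/nₕ with Wₕ = Nₕ/N, N = 23061.
County 5: Wₕ = 0.00823902; term = 0.00823902²·(1 − 0.08947368)·37050/17 = 0.13470469.
County 4: Wₕ = 0.11630025; term = 0.11630025²·(1 − 0.19090231)·183000/512 = 3.9115003.
County 3: Wₕ = 0.79515199; term = 0.79515199²·(1 − 0.05442548)·28380/998 = 17.001135.
County 2: Wₕ = 0.08030875; term = 0.08030875²·(1 − 0.05399568)·103000/100 = 6.2842874.
Sum = 27.331627.
SE = √(27.331627) = 5.2280.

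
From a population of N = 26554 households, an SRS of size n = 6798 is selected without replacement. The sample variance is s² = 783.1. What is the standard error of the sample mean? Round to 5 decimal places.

0.29275

Under SRS without replacement, Var(ȳ) = (1 − f)·s²/n with f = n/N = 6798/26554 = 0.25600663.
Var(ȳ) = (1 − 0.25600663)·783.1/6798 = 0.74399337·0.11519565 = 0.085704797.
SE(ȳ) = √(0.085704797) = 0.29275.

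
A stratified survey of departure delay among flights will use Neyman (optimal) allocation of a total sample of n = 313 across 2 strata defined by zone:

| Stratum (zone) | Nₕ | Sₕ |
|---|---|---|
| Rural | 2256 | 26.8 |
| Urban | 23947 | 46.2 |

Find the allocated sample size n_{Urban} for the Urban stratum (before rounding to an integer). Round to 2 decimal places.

Neyman allocation: nₕ = n·NₕSₕ / Σⱼ NⱼSⱼ.
Σ NⱼSⱼ = 2256·26.8 + 23947·46.2 = 1.1668122 × 10^6.
n_{Urban} = 313·23947·46.2 / (1.1668122 × 10^6) = 296.78.

296.78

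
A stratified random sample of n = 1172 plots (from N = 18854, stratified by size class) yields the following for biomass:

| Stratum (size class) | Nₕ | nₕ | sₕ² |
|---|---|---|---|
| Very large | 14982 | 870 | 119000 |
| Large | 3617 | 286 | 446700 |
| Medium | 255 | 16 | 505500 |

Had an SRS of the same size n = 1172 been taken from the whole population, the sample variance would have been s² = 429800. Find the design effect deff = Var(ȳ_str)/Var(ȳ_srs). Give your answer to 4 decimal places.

Var(ȳ_str) = Σ Wₕ²(1−fₕ)sₕ²/nₕ with Wₕ = Nₕ/18854:
  Very large: (14982/18854)²·(1−870/14982)·119000/870 = 81.354029
  Large: (3617/18854)²·(1−286/3617)·446700/286 = 52.93782
  Medium: (255/18854)²·(1−16/255)·505500/16 = 5.4166684
  → Var(ȳ_str) = 139.70852.
Var(ȳ_srs) = (1 − 1172/18854)·429800/1172 = 343.92733.
deff = 139.70852 / 343.92733 = 0.4062.

0.4062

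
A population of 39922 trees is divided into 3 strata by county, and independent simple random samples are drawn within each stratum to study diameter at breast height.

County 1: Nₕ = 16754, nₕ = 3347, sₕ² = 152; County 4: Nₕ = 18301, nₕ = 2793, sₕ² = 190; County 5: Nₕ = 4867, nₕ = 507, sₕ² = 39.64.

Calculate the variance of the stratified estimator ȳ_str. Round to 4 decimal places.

Var(ȳ_str) = Σₕ Wₕ²(1 − fₕ)sₕ²/nₕ with Wₕ = Nₕ/N, N = 39922.
County 1: Wₕ = 0.41966835; term = 0.41966835²·(1 − 0.19977319)·152/3347 = 0.0064004928.
County 4: Wₕ = 0.45841892; term = 0.45841892²·(1 − 0.15261461)·190/2793 = 0.012114031.
County 5: Wₕ = 0.12191273; term = 0.12191273²·(1 − 0.10417095)·39.64/507 = 0.0010409957.
Sum = 0.01955552.

0.0196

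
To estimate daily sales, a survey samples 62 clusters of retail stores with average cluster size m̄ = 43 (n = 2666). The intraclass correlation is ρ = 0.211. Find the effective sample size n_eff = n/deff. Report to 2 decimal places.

deff = 1 + (43 − 1)·0.211 = 1 + 8.862 = 9.862.
n_eff = 2666 / 9.862 = 270.33.

270.33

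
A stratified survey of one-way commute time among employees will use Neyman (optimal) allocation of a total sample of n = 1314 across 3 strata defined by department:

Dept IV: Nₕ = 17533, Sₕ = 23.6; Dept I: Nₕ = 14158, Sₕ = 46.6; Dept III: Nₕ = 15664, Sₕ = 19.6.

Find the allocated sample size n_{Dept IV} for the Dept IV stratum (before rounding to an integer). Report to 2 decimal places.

Neyman allocation: nₕ = n·NₕSₕ / Σⱼ NⱼSⱼ.
Σ NⱼSⱼ = 17533·23.6 + 14158·46.6 + 15664·19.6 = 1.380556 × 10^6.
n_{Dept IV} = 1314·17533·23.6 / (1.380556 × 10^6) = 393.83.

393.83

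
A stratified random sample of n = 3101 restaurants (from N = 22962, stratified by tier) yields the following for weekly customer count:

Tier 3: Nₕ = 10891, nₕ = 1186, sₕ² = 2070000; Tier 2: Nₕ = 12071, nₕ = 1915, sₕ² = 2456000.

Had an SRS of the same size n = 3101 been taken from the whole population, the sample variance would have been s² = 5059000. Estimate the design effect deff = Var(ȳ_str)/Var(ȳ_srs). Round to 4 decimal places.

0.4593

Var(ȳ_str) = Σ Wₕ²(1−fₕ)sₕ²/nₕ with Wₕ = Nₕ/22962:
  Tier 3: (10891/22962)²·(1−1186/10891)·2070000/1186 = 349.88839
  Tier 2: (12071/22962)²·(1−1915/12071)·2456000/1915 = 298.19894
  → Var(ȳ_str) = 648.08733.
Var(ȳ_srs) = (1 − 3101/22962)·5059000/3101 = 1411.0887.
deff = 648.08733 / 1411.0887 = 0.4593.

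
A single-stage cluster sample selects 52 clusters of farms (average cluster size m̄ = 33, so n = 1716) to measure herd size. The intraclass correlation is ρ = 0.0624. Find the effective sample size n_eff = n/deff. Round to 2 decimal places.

572.61

deff = 1 + (33 − 1)·0.0624 = 1 + 1.9968 = 2.9968.
n_eff = 1716 / 2.9968 = 572.61.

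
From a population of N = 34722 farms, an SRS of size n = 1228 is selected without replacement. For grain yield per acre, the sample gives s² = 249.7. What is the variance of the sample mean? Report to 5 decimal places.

0.19615

Under SRS without replacement, Var(ȳ) = (1 − f)·s²/n with f = n/N = 1228/34722 = 0.03536663.
Var(ȳ) = (1 − 0.03536663)·249.7/1228 = 0.96463337·0.20333876 = 0.19614736.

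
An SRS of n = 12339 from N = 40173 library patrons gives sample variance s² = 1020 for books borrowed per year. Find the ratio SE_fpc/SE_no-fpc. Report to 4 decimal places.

0.8324

f = n/N = 12339/40173 = 0.30714659.
SE_no-fpc = √(s²/n) = 0.28751473; SE_fpc = √((1−f)s²/n) = 0.23932099.
Ratio = √(1−f) = 0.83237816.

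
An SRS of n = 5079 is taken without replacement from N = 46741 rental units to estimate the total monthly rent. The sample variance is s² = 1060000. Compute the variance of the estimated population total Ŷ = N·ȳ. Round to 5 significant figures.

4.0641 × 10^11

Var(Ŷ) = N²·Var(ȳ) = N²·(1 − n/N)·s²/n.
f = 5079/46741 = 0.10866263; Var(ȳ) = 0.89133737·1060000/5079 = 186.02434.
Var(Ŷ) = 46741² · 186.02434 = 4.064113 × 10^11.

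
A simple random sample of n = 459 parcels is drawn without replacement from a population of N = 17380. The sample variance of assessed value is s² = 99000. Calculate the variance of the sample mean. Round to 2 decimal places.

Under SRS without replacement, Var(ȳ) = (1 − f)·s²/n with f = n/N = 459/17380 = 0.02640967.
Var(ȳ) = (1 − 0.02640967)·99000/459 = 0.97359033·215.68627 = 209.99007.

209.99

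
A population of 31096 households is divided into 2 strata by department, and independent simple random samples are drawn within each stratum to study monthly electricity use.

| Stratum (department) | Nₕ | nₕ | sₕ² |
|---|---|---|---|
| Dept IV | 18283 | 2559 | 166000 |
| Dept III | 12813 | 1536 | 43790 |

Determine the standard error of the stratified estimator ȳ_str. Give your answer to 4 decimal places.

Var(ȳ_str) = Σₕ Wₕ²(1 − fₕ)sₕ²/nₕ with Wₕ = Nₕ/N, N = 31096.
Dept IV: Wₕ = 0.58795343; term = 0.58795343²·(1 − 0.13996609)·166000/2559 = 19.28587.
Dept III: Wₕ = 0.41204657; term = 0.41204657²·(1 − 0.11987825)·43790/1536 = 4.260093.
Sum = 23.545963.
SE = √(23.545963) = 4.8524.

4.8524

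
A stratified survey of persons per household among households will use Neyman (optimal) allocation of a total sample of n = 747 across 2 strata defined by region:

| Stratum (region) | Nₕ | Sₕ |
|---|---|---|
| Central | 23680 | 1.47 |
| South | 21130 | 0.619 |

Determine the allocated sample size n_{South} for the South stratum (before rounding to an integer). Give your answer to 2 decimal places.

Neyman allocation: nₕ = n·NₕSₕ / Σⱼ NⱼSⱼ.
Σ NⱼSⱼ = 23680·1.47 + 21130·0.619 = 47889.07.
n_{South} = 747·21130·0.619 / 47889.07 = 204.02.

204.02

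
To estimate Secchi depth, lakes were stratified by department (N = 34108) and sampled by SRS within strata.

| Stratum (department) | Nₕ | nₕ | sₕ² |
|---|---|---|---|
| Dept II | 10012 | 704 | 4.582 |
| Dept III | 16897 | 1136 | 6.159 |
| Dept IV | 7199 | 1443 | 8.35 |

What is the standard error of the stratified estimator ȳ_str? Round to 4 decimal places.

Var(ȳ_str) = Σₕ Wₕ²(1 − fₕ)sₕ²/nₕ with Wₕ = Nₕ/N, N = 34108.
Dept II: Wₕ = 0.29353817; term = 0.29353817²·(1 − 0.07031562)·4.582/704 = 5.2137131 × 10^-4.
Dept III: Wₕ = 0.49539697; term = 0.49539697²·(1 − 0.06723087)·6.159/1136 = 0.001241117.
Dept IV: Wₕ = 0.21106485; term = 0.21106485²·(1 − 0.20044451)·8.35/1443 = 2.0611073 × 10^-4.
Sum = 0.001968599.
SE = √(0.001968599) = 0.0444.

0.0444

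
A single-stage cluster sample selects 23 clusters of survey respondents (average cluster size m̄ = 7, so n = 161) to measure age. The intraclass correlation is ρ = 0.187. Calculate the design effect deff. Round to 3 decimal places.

2.122

deff = 1 + (7 − 1)·0.187 = 1 + 1.122 = 2.122.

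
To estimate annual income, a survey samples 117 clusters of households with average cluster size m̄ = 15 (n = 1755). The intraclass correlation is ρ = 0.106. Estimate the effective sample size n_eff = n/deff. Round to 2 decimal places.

deff = 1 + (15 − 1)·0.106 = 1 + 1.484 = 2.484.
n_eff = 1755 / 2.484 = 706.52.

706.52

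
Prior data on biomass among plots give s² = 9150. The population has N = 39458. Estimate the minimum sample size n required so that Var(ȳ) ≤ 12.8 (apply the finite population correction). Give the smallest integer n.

Without fpc, n₀ = s²/D = 9150/12.8 = 714.8438.
With fpc, (1 − n/N)·s²/n ≤ D requires n ≥ n₀/(1 + n₀/N) = 714.8438/(1 + 714.8438/39458) = 702.1237.
Rounding up, n = 703.

703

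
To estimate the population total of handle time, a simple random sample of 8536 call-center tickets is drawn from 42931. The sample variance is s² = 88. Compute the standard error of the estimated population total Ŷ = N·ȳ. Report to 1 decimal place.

3901.6

Var(Ŷ) = N²·Var(ȳ) = N²·(1 − n/N)·s²/n.
f = 8536/42931 = 0.19883068; Var(ȳ) = 0.80116932·88/8536 = 0.0082594775.
Var(Ŷ) = 42931² · 0.0082594775 = 1.5222801 × 10^7.
SE(Ŷ) = √(1.5222801 × 10^7) = 3901.6.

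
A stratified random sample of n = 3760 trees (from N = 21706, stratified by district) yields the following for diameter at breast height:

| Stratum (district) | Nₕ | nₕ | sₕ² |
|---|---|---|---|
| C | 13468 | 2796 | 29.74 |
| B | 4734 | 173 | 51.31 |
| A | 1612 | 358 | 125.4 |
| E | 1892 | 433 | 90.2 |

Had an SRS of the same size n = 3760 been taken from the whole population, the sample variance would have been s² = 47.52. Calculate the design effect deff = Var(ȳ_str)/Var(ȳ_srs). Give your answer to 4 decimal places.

Var(ȳ_str) = Σ Wₕ²(1−fₕ)sₕ²/nₕ with Wₕ = Nₕ/21706:
  C: (13468/21706)²·(1−2796/13468)·29.74/2796 = 0.0032448388
  B: (4734/21706)²·(1−173/4734)·51.31/173 = 0.01359204
  A: (1612/21706)²·(1−358/1612)·125.4/358 = 0.0015028564
  E: (1892/21706)²·(1−433/1892)·90.2/433 = 0.0012204935
  → Var(ȳ_str) = 0.019560229.
Var(ȳ_srs) = (1 − 3760/21706)·47.52/3760 = 0.010449041.
deff = 0.019560229 / 0.010449041 = 1.8720.

1.8720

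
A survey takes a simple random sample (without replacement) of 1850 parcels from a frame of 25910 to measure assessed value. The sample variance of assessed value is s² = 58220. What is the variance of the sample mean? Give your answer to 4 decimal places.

29.2233

Under SRS without replacement, Var(ȳ) = (1 − f)·s²/n with f = n/N = 1850/25910 = 0.07140100.
Var(ȳ) = (1 − 0.07140100)·58220/1850 = 0.92859900·31.47027 = 29.223261.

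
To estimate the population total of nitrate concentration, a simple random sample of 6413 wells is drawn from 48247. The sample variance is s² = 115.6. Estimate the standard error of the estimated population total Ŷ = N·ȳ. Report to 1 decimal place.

Var(Ŷ) = N²·Var(ȳ) = N²·(1 − n/N)·s²/n.
f = 6413/48247 = 0.13292018; Var(ȳ) = 0.86707982·115.6/6413 = 0.015629881.
Var(Ŷ) = 48247² · 0.015629881 = 3.6382815 × 10^7.
SE(Ŷ) = √(3.6382815 × 10^7) = 6031.8.

6031.8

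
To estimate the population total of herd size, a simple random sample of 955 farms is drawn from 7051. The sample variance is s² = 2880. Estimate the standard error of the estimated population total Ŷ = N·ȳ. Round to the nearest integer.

Var(Ŷ) = N²·Var(ȳ) = N²·(1 − n/N)·s²/n.
f = 955/7051 = 0.13544178; Var(ȳ) = 0.86455822·2880/955 = 2.6072541.
Var(Ŷ) = 7051² · 2.6072541 = 1.2962381 × 10^8.
SE(Ŷ) = √(1.2962381 × 10^8) = 11385.

11385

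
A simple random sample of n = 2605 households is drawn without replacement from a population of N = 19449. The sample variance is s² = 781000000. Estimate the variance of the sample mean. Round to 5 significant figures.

259650

Under SRS without replacement, Var(ȳ) = (1 − f)·s²/n with f = n/N = 2605/19449 = 0.13394005.
Var(ȳ) = (1 − 0.13394005)·781000000/2605 = 0.86605995·299808.06 = 259651.76.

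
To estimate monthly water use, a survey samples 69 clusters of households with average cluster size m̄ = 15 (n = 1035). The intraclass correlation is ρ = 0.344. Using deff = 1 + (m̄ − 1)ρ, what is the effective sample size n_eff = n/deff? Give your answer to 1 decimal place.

deff = 1 + (15 − 1)·0.344 = 1 + 4.816 = 5.816.
n_eff = 1035 / 5.816 = 178.0.

178.0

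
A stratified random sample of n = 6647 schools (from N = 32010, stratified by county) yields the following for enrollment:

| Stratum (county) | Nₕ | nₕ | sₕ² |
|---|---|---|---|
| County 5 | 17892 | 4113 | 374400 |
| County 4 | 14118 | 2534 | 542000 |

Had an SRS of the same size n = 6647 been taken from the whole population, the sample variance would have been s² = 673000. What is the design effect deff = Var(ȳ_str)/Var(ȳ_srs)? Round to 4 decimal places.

Var(ȳ_str) = Σ Wₕ²(1−fₕ)sₕ²/nₕ with Wₕ = Nₕ/32010:
  County 5: (17892/32010)²·(1−4113/17892)·374400/4113 = 21.901929
  County 4: (14118/32010)²·(1−2534/14118)·542000/2534 = 34.139178
  → Var(ȳ_str) = 56.041107.
Var(ȳ_srs) = (1 − 6647/32010)·673000/6647 = 80.224004.
deff = 56.041107 / 80.224004 = 0.6986.

0.6986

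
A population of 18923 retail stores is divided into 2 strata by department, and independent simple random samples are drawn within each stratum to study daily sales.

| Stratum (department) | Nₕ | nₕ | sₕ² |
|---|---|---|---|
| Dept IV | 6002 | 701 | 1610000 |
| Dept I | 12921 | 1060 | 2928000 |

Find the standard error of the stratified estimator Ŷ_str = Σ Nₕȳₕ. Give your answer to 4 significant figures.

Var(Ŷ_str) = Σₕ Nₕ²(1 − fₕ)sₕ²/nₕ.
Dept IV: 6002²·(1 − 701/6002)·1610000/701 = 7.3073793 × 10^10.
Dept I: 12921²·(1 − 1060/12921)·2928000/1060 = 4.233335 × 10^11.
Sum = 4.9640729 × 10^11.
SE = √(4.9640729 × 10^11) = 704600.

704600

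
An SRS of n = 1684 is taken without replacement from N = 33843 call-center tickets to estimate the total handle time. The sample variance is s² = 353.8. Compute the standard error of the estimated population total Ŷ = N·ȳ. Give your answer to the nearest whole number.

Var(Ŷ) = N²·Var(ȳ) = N²·(1 − n/N)·s²/n.
f = 1684/33843 = 0.04975918; Var(ȳ) = 0.95024082·353.8/1684 = 0.19964086.
Var(Ŷ) = 33843² · 0.19964086 = 2.2865839 × 10^8.
SE(Ŷ) = √(2.2865839 × 10^8) = 15121.

15121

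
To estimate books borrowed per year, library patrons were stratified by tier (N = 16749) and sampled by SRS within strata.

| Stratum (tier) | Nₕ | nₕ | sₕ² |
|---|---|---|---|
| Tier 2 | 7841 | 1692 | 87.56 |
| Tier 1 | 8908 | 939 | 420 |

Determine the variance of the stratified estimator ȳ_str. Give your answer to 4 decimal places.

Var(ȳ_str) = Σₕ Wₕ²(1 − fₕ)sₕ²/nₕ with Wₕ = Nₕ/N, N = 16749.
Tier 2: Wₕ = 0.46814735; term = 0.46814735²·(1 − 0.21578880)·87.56/1692 = 0.0088941321.
Tier 1: Wₕ = 0.53185265; term = 0.53185265²·(1 − 0.10541087)·420/939 = 0.11318528.
Sum = 0.12207941.

0.1221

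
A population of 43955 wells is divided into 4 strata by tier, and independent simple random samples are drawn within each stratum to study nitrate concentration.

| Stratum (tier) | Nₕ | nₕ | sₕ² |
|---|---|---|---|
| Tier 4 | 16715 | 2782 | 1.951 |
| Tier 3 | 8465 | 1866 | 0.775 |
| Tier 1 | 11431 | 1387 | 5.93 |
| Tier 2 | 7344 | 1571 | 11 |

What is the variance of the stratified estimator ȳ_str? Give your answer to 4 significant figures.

Var(ȳ_str) = Σₕ Wₕ²(1 − fₕ)sₕ²/nₕ with Wₕ = Nₕ/N, N = 43955.
Tier 4: Wₕ = 0.38027528; term = 0.38027528²·(1 − 0.16643733)·1.951/2782 = 8.4534618 × 10^-5.
Tier 3: Wₕ = 0.19258332; term = 0.19258332²·(1 − 0.22043709)·0.775/1866 = 1.2008219 × 10^-5.
Tier 1: Wₕ = 0.26006143; term = 0.26006143²·(1 − 0.12133672)·5.93/1387 = 2.5406953 × 10^-4.
Tier 2: Wₕ = 0.16707997; term = 0.16707997²·(1 − 0.21391612)·11/1571 = 1.5365056 × 10^-4.
Sum = 5.0426293 × 10^-4.

5.043 × 10^-4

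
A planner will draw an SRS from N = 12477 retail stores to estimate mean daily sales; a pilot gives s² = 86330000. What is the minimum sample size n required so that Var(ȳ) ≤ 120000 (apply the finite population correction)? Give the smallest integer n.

681

Without fpc, n₀ = s²/D = 86330000/120000 = 719.4167.
With fpc, (1 − n/N)·s²/n ≤ D requires n ≥ n₀/(1 + n₀/N) = 719.4167/(1 + 719.4167/12477) = 680.1969.
Rounding up, n = 681.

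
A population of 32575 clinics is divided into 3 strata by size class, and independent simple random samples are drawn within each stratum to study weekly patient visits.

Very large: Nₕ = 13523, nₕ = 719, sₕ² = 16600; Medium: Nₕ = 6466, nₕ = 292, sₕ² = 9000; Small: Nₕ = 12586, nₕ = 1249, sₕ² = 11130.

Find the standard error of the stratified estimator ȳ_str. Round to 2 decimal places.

2.47

Var(ȳ_str) = Σₕ Wₕ²(1 − fₕ)sₕ²/nₕ with Wₕ = Nₕ/N, N = 32575.
Very large: Wₕ = 0.41513431; term = 0.41513431²·(1 − 0.05316868)·16600/719 = 3.7672901.
Medium: Wₕ = 0.19849578; term = 0.19849578²·(1 − 0.04515929)·9000/292 = 1.1595598.
Small: Wₕ = 0.38636992; term = 0.38636992²·(1 − 0.09923725)·11130/1249 = 1.1982564.
Sum = 6.1251063.
SE = √(6.1251063) = 2.47.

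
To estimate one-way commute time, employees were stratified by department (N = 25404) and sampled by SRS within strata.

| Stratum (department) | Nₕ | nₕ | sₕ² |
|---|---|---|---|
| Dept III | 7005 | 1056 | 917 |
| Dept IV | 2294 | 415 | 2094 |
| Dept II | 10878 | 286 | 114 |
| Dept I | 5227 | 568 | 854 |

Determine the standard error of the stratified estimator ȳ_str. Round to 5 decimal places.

0.46655

Var(ȳ_str) = Σₕ Wₕ²(1 − fₕ)sₕ²/nₕ with Wₕ = Nₕ/N, N = 25404.
Dept III: Wₕ = 0.27574398; term = 0.27574398²·(1 − 0.15074946)·917/1056 = 0.056072939.
Dept IV: Wₕ = 0.09030074; term = 0.09030074²·(1 − 0.18090671)·2094/415 = 0.033701138.
Dept II: Wₕ = 0.42820028; term = 0.42820028²·(1 − 0.02629160)·114/286 = 0.071164211.
Dept I: Wₕ = 0.20575500; term = 0.20575500²·(1 − 0.10866654)·854/568 = 0.056734932.
Sum = 0.21767322.
SE = √(0.21767322) = 0.46655.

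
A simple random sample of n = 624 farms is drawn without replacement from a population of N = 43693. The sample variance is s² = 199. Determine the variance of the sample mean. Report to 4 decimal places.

0.3144

Under SRS without replacement, Var(ȳ) = (1 − f)·s²/n with f = n/N = 624/43693 = 0.01428146.
Var(ȳ) = (1 − 0.01428146)·199/624 = 0.98571854·0.31891026 = 0.31435575.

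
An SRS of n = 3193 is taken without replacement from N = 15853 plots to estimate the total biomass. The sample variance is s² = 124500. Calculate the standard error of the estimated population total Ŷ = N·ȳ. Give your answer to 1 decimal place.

Var(Ŷ) = N²·Var(ȳ) = N²·(1 − n/N)·s²/n.
f = 3193/15853 = 0.20141298; Var(ȳ) = 0.79858702·124500/3193 = 31.138141.
Var(Ŷ) = 15853² · 31.138141 = 7.8255631 × 10^9.
SE(Ŷ) = √(7.8255631 × 10^9) = 88462.2.

88462.2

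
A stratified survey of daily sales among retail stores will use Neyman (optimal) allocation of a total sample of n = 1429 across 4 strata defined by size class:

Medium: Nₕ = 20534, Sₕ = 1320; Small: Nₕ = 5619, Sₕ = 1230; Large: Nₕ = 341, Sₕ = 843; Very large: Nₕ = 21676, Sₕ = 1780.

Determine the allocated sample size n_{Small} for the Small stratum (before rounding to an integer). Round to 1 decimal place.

135.5

Neyman allocation: nₕ = n·NₕSₕ / Σⱼ NⱼSⱼ.
Σ NⱼSⱼ = 20534·1320 + 5619·1230 + 341·843 + 21676·1780 = 7.2886993 × 10^7.
n_{Small} = 1429·5619·1230 / (7.2886993 × 10^7) = 135.5.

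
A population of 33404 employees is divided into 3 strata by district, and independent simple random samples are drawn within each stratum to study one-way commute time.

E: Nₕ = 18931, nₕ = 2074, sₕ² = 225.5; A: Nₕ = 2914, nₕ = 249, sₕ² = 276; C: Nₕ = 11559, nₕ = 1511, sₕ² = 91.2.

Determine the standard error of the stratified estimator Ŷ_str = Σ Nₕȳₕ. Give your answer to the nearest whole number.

Var(Ŷ_str) = Σₕ Nₕ²(1 − fₕ)sₕ²/nₕ.
E: 18931²·(1 − 2074/18931)·225.5/2074 = 3.4696977 × 10^7.
A: 2914²·(1 − 249/2914)·276/249 = 8.6078858 × 10^6.
C: 11559²·(1 − 1511/11559)·91.2/1511 = 7.0101977 × 10^6.
Sum = 5.0315061 × 10^7.
SE = √(5.0315061 × 10^7) = 7093.

7093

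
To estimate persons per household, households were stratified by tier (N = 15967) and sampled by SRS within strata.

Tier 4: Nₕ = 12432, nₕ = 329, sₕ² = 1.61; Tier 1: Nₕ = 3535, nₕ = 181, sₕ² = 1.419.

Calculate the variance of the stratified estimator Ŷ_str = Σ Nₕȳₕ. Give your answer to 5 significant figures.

829270

Var(Ŷ_str) = Σₕ Nₕ²(1 − fₕ)sₕ²/nₕ.
Tier 4: 12432²·(1 − 329/12432)·1.61/329 = 736315.62.
Tier 1: 3535²·(1 − 181/3535)·1.419/181 = 92951.477.
Sum = 829267.1.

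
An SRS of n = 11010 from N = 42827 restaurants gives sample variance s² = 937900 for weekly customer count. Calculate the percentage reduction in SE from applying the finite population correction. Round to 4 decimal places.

f = n/N = 11010/42827 = 0.25708081.
SE_no-fpc = √(s²/n) = 9.2296367; SE_fpc = √((1−f)s²/n) = 7.9552786.
Ratio = √(1−f) = 0.86192760. Reduction = 100·(1 − 0.86192760) = 13.8072%.

13.8072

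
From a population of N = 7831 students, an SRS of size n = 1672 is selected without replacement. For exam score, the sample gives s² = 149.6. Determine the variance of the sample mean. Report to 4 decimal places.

0.0704

Under SRS without replacement, Var(ȳ) = (1 − f)·s²/n with f = n/N = 1672/7831 = 0.21351041.
Var(ȳ) = (1 − 0.21351041)·149.6/1672 = 0.78648959·0.089473684 = 0.070370121.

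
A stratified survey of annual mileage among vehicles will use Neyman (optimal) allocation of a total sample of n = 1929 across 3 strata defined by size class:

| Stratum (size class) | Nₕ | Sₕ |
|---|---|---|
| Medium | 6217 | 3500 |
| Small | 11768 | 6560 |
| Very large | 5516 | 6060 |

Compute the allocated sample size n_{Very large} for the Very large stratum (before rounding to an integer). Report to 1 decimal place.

487.1

Neyman allocation: nₕ = n·NₕSₕ / Σⱼ NⱼSⱼ.
Σ NⱼSⱼ = 6217·3500 + 11768·6560 + 5516·6060 = 1.3238454 × 10^8.
n_{Very large} = 1929·5516·6060 / (1.3238454 × 10^8) = 487.1.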